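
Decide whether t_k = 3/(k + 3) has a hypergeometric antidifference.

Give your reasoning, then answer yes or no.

t_(k+1)/t_k = (k + 3)/(k + 4).
Gosper form: A/B · C(k+1)/C(k) with A=k + 3, B=k + 4, C=1.
Set up (k + 3)·f(k+1) − (k + 3)·f(k) − (1) = 0.
d = 0 from the (1,1,0) case.
Write f(k) = c0. Then LHS − RHS = -1, requiring -1 = 0: contradictory. No certificate.

No — the linear system for f has no solution.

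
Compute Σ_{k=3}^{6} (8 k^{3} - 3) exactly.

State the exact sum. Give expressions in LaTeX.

Step 1: r(k) = (8*(k + 1)**3 - 3)/(8*k**3 - 3).
Normal form (A,B,C) = (1, 1, k**3 - 3/8).
Solve (1)·f(k+1) − (1)·f(k) = k**3 - 3/8.
d = 4 from the (0,0,3) case.
Coefficient equations give f(k) = k*(2*k**3 - 4*k**2 + 2*k - 3)/8.
Get s_k = R·t_k = k*(2*k**3 - 4*k**2 + 2*k - 3) with R(k) = B(k−1)f(k)/C(k) = k*(2*k**3 - 4*k**2 + 2*k - 3)/(8*k**3 - 3).
s_(k+1) − s_k = 8*k**3 - 3 = t_k.
Sum = s_(7) − s_(3); s_(7) = 3507, s_(3) = 63 ⇒ 3444.

Σ = 3444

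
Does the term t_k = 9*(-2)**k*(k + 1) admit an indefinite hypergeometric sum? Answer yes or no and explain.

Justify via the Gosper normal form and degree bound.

Yes. s_k = (-2)**k*(-3*k - 1).

Step 1: r(k) = 2*(-k - 2)/(k + 1).
Factor: A=-2; B=1; C=k + 1.
Need (-2)·f(k+1) − (1)·f(k) = k + 1.
deg f ≤ 1 (via 0,0,1).
A polynomial solution: f(k) = -(3*k + 1)/9.
So s_k = (B(k−1)f/C)·t_k = (-(3*k + 1)/(9*(k + 1)))·t_k = (-2)**k*(-3*k - 1).
Verify: 9*(-2)**k*(k + 1) matches t_k.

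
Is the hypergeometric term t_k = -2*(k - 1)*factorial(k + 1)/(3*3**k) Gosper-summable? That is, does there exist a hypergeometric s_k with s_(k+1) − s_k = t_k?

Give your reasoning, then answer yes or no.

Yes. s_k = -2*factorial(k + 1)/3**k.

r(k) = k*(k + 2)/(3*(k - 1)) after simplifying.
Take A(k)=k/3 + 2/3, B(k)=1, C(k)=k - 1.
Key eq: (k/3 + 2/3)·f(k+1) = (1)·f(k) + (k - 1).
d = 0 from the (1,0,1) case.
Solving with deg f ≤ 0: f(k) = 3.
Get s_k = R·t_k = -2*factorial(k + 1)/3**k with R(k) = B(k−1)f(k)/C(k) = 3/(k - 1).
Check: Δs_k = -2*(k - 1)*factorial(k + 1)/(3*3**k). ✓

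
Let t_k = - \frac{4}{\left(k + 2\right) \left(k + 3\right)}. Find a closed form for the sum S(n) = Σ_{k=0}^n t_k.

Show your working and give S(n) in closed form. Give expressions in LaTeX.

The ratio is (k + 2)/(k + 4).
Take A(k)=k + 2, B(k)=k + 4, C(k)=1.
f must satisfy (k + 2)·f(k+1) − (k + 3)·f(k) = 1.
deg f ≤ 1 (via 1,1,0).
A polynomial solution: f(k) = k/2.
Get s_k = R·t_k = -2*k/(k + 2) with R(k) = B(k−1)f(k)/C(k) = k*(k + 3)/2.
Check: Δs_k = -4/(k**2 + 5*k + 6). ✓
s_(n+1) = 2*(-n - 1)/(n + 3) and s_(0) = 0, so S(n) = 2*(-n - 1)/(n + 3).

S(n) = \frac{2 \left(- n - 1\right)}{n + 3}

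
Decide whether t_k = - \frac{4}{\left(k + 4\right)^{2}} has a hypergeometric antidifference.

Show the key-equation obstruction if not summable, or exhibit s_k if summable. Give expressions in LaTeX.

No. Not Gosper-summable.

The ratio is (k + 4)**2/(k + 5)**2.
Gosper form: A/B · C(k+1)/C(k) with A=k**2 + 8*k + 16, B=k**2 + 10*k + 25, C=1.
Solve (k**2 + 8*k + 16)·f(k+1) − (k**2 + 8*k + 16)·f(k) = 1.
d = 0 from the (2,2,0) case.
Write f(k) = c0. Then LHS − RHS = -1, requiring -1 = 0: contradictory. No certificate.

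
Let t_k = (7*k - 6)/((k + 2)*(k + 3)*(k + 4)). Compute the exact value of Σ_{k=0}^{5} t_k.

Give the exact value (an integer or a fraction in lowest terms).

Ratio r(k) = (k + 2)*(7*k + 1)/((k + 5)*(7*k - 6)).
Take A(k)=k + 2, B(k)=k + 5, C(k)=k - 6/7.
Set up (k + 2)·f(k+1) − (k + 4)·f(k) − (k - 6/7) = 0.
d = 2 from the (1,1,1) case.
Solving with deg f ≤ 2: f(k) = k*(2*k - 11)/21.
So s_k = (B(k−1)f/C)·t_k = (k*(k + 4)*(2*k - 11)/(3*(7*k - 6)))·t_k = k*(2*k - 11)/(3*(k + 2)*(k + 3)).
s_(k+1) − s_k = (7*k - 6)/(k**3 + 9*k**2 + 26*k + 24) = t_k.
Σ_(k=0)^(5) t_k = s_(6) − s_(0) = 1/36 − (0) = 1/36.

Σ = 1/36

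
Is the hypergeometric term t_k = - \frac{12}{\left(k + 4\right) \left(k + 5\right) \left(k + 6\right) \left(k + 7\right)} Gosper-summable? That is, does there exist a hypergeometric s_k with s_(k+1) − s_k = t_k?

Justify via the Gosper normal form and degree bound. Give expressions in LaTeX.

Yes. s_k = \frac{k \left(- k^{2} - 15 k - 74\right)}{30 \left(k + 4\right) \left(k + 5\right) \left(k + 6\right)}.

Compute t_(k+1)/t_k: get (k + 4)/(k + 8).
Take A(k)=k + 4, B(k)=k + 8, C(k)=1.
f must satisfy (k + 4)·f(k+1) − (k + 7)·f(k) = 1.
Degrees (1,1,0) ⇒ d ≤ 3.
Match coefficients ⇒ f(k) = k*(k**2 + 15*k + 74)/360.
Then R = B(k−1)f/C = k*(k + 7)*(k**2 + 15*k + 74)/360, so s_k = R(k)·t_k = k*(-k**2 - 15*k - 74)/(30*(k + 4)*(k + 5)*(k + 6)).
Verify: -12/(k**4 + 22*k**3 + 179*k**2 + 638*k + 840) matches t_k.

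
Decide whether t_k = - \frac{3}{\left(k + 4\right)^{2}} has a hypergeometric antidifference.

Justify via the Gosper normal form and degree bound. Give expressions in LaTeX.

The ratio is (k + 4)**2/(k + 5)**2.
Factor: A=k**2 + 8*k + 16; B=k**2 + 10*k + 25; C=1.
f must satisfy (k**2 + 8*k + 16)·f(k+1) − (k**2 + 8*k + 16)·f(k) = 1.
From deg A=2, deg B=2, deg C=0: d=0.
Put f(k) = c0: A·f(k+1) − B(k−1)·f(k) − C = -1; need -1 = 0 — inconsistent ⇒ no f, not summable.

No; the coefficient equations for f are inconsistent.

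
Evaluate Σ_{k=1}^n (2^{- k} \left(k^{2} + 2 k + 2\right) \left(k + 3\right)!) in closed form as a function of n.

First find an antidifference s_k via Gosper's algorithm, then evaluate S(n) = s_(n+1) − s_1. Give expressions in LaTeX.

Compute t_(k+1)/t_k: get (k + 4)*(2*k + (k + 1)**2 + 4)/(2*(k**2 + 2*k + 2)).
So A=k/2 + 2 and B=1, with C=k**2 + 2*k + 2.
Need (k/2 + 2)·f(k+1) − (1)·f(k) = k**2 + 2*k + 2.
From deg A=1, deg B=0, deg C=2: d=1.
Solve for f: f(k) = 2*(k - 1) (degree 1 ≤ 1).
Certificate R = B(k−1)f/C = 2*(k - 1)/(k**2 + 2*k + 2) gives s_k = 2**(1 - k)*(k - 1)*factorial(k + 3).
s_(k+1) − s_k = (k**2 + 2*k + 2)*factorial(k + 3)/2**k = t_k.
Evaluate: s_(n+1) = n*factorial(n + 4)/2**n; subtract s_(1) = 0 ⇒ S(n) = n*factorial(n + 4)/2**n.

S(n) = 2^{- n} n \left(n + 4\right)!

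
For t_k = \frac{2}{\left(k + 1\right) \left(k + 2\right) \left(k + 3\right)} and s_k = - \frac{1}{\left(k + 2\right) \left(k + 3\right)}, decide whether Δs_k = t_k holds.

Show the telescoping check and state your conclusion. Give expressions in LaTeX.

s_(k+1) = -1/((k + 3)*(k + 4))
s_(k+1) − s_k = 2/(k**3 + 9*k**2 + 26*k + 24)
(s_(k+1) − s_k) − t_k = -6/(k**4 + 10*k**3 + 35*k**2 + 50*k + 24)

Invalid: residual - \frac{6}{k^{4} + 10 k^{3} + 35 k^{2} + 50 k + 24} ≠ 0.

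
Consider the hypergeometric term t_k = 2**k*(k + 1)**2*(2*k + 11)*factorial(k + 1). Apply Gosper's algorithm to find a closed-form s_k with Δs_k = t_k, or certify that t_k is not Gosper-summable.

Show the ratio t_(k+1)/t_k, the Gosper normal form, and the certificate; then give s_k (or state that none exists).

s_k = 2**k*(k**2 + 4*k - 3)*factorial(k + 1)

t_(k+1)/t_k = (k + 2)**3*(4*k + 26)/((k + 1)**2*(2*k + 11)).
Take A(k)=2*k + 4, B(k)=1, C(k)=k**3 + 15*k**2/2 + 12*k + 11/2.
Solve (2*k + 4)·f(k+1) − (1)·f(k) = k**3 + 15*k**2/2 + 12*k + 11/2.
From deg A=1, deg B=0, deg C=3: d=2.
Coefficient equations give f(k) = (k**2 + 4*k - 3)/2.
R(k) = B(k−1)·f(k)/C(k) = (k**2 + 4*k - 3)/((k + 1)**2*(2*k + 11)); s_k = R·t_k = 2**k*(k**2 + 4*k - 3)*factorial(k + 1).
s_(k+1) − s_k = 2**k*(k + 1)**2*(2*k + 11)*factorial(k + 1) = t_k.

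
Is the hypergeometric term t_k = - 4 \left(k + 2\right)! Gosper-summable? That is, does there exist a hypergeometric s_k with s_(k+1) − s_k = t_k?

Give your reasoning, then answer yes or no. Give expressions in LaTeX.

t_(k+1)/t_k = k + 3.
Gosper form: A/B · C(k+1)/C(k) with A=k + 3, B=1, C=1.
Key eq: (k + 3)·f(k+1) = (1)·f(k) + (1).
deg f ≤ -1 (via 1,0,0).
d = -1 < 0 ⇒ no nonzero polynomial f; not summable.

No; the degree bound rules out any f.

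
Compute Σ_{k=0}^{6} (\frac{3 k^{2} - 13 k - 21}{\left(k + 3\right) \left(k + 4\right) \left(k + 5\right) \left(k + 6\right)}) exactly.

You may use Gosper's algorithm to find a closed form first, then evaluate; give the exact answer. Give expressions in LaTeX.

Step 1: r(k) = (k + 3)*(13*k - 3*(k + 1)**2 + 34)/((k + 7)*(-3*k**2 + 13*k + 21)).
So A=k + 3 and B=k + 7, with C=k**2 - 13*k/3 - 7.
Solve (k + 3)·f(k+1) − (k + 6)·f(k) = k**2 - 13*k/3 - 7.
deg f ≤ 3 (via 1,1,2).
Coefficient equations give f(k) = -k*(3*k + 4)/3.
So s_k = (B(k−1)f/C)·t_k = (-k*(k + 6)*(3*k + 4)/(3*k**2 - 13*k - 21))·t_k = k*(-3*k - 4)/((k + 3)*(k + 4)*(k + 5)).
Δs = (3*k**2 - 13*k - 21)/(k**4 + 18*k**3 + 119*k**2 + 342*k + 360), as required.
Sum = s_(7) − s_(0); s_(7) = -35/264, s_(0) = 0 ⇒ -35/264.

Σ = -35/264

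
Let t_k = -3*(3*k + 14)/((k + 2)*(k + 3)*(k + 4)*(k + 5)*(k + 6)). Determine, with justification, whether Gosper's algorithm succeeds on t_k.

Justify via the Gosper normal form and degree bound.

Yes. s_k = k*(-k**2 - 10*k - 31)/(10*(k**3 + 10*k**2 + 31*k + 30)).

Compute t_(k+1)/t_k: get (k + 2)*(3*k + 17)/((k + 7)*(3*k + 14)).
Factor: A=k + 2; B=k + 7; C=k + 14/3.
Set up (k + 2)·f(k+1) − (k + 6)·f(k) − (k + 14/3) = 0.
d = 4 from the (1,1,1) case.
Solving with deg f ≤ 4: f(k) = k*(k + 4)*(k**2 + 10*k + 31)/90.
R(k) = B(k−1)·f(k)/C(k) = k*(k + 4)*(k + 6)*(k**2 + 10*k + 31)/(30*(3*k + 14)); s_k = R·t_k = k*(-k**2 - 10*k - 31)/(10*(k**3 + 10*k**2 + 31*k + 30)).
s_(k+1) − s_k = 3*(-3*k - 14)/(k**5 + 20*k**4 + 155*k**3 + 580*k**2 + 1044*k + 720) = t_k.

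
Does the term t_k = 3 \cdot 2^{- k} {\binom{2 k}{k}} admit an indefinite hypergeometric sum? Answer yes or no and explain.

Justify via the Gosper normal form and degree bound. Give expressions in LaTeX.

The ratio is (2*k + 1)/(k + 1).
Take A(k)=2*k + 1, B(k)=k + 1, C(k)=1.
Set up (2*k + 1)·f(k+1) − (k)·f(k) − (1) = 0.
d = -1 from the (1,1,0) case.
Negative degree bound (-1): no f exists, t_k not Gosper-summable.

No — negative degree bound, so no certificate f.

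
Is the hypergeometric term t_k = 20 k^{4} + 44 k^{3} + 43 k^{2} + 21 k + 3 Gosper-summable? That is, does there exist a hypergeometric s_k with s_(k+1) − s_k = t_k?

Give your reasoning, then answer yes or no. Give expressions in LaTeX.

Yes. s_k = 4 k^{5} + k^{4} - k^{3} - k.

t_(k+1)/t_k = (20*k**4 + 124*k**3 + 295*k**2 + 319*k + 131)/(20*k**4 + 44*k**3 + 43*k**2 + 21*k + 3).
Gosper form: A/B · C(k+1)/C(k) with A=1, B=1, C=k**4 + 11*k**3/5 + 43*k**2/20 + 21*k/20 + 3/20.
Set up (1)·f(k+1) − (1)·f(k) − (k**4 + 11*k**3/5 + 43*k**2/20 + 21*k/20 + 3/20) = 0.
d = 5 from the (0,0,4) case.
Solving with deg f ≤ 5: f(k) = k*(4*k**4 + k**3 - k**2 - 1)/20.
Get s_k = R·t_k = 4*k**5 + k**4 - k**3 - k with R(k) = B(k−1)f(k)/C(k) = k*(4*k**4 + k**3 - k**2 - 1)/(20*k**4 + 44*k**3 + 43*k**2 + 21*k + 3).
Verify: 20*k**4 + 44*k**3 + 43*k**2 + 21*k + 3 matches t_k.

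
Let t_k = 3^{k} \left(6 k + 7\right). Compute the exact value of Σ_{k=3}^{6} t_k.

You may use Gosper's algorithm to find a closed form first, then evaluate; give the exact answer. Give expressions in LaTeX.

Σ = 43524

Compute t_(k+1)/t_k: get 3*(6*k + 13)/(6*k + 7).
So A=3 and B=1, with C=k + 7/6.
Key eq: (3)·f(k+1) = (1)·f(k) + (k + 7/6).
From deg A=0, deg B=0, deg C=1: d=1.
Match coefficients ⇒ f(k) = (3*k - 1)/6.
So s_k = (B(k−1)f/C)·t_k = ((3*k - 1)/(6*k + 7))·t_k = 3**k*(3*k - 1).
Δs = 3**k*(6*k + 7), as required.
Telescoping: Σ = s_(7) − s_(3) = 43740 − (216) = 43524.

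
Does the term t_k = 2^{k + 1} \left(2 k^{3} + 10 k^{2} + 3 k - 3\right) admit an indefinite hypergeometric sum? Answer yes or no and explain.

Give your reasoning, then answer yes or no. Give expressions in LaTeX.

Compute t_(k+1)/t_k: get 2*(2*k**3 + 16*k**2 + 29*k + 12)/(2*k**3 + 10*k**2 + 3*k - 3).
Factor: A=2; B=1; C=k**3 + 5*k**2 + 3*k/2 - 3/2.
Key eq: (2)·f(k+1) = (1)·f(k) + (k**3 + 5*k**2 + 3*k/2 - 3/2).
deg f ≤ 3 (via 0,0,3).
Coefficient equations give f(k) = (2*k**3 - 2*k**2 - k - 1)/2.
Get s_k = R·t_k = 2**(k + 1)*(2*k**3 - 2*k**2 - k - 1) with R(k) = B(k−1)f(k)/C(k) = (2*k**3 - 2*k**2 - k - 1)/(2*k**3 + 10*k**2 + 3*k - 3).
Check: Δs_k = 2**(k + 1)*(2*k**3 + 10*k**2 + 3*k - 3). ✓

Yes. s_k = 2^{k + 1} \left(2 k^{3} - 2 k^{2} - k - 1\right).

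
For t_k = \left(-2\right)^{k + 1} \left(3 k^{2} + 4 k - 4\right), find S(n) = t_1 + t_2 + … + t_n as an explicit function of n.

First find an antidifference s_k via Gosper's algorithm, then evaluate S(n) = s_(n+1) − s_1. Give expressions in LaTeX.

S(n) = - 4 \left(-2\right)^{n} n^{2} - 8 \left(-2\right)^{n} n + 4 \left(-2\right)^{n} - 4

Compute t_(k+1)/t_k: get 2*(-4*k - 3*(k + 1)**2)/(3*k**2 + 4*k - 4).
Gosper form: A/B · C(k+1)/C(k) with A=-2, B=1, C=k**2 + 4*k/3 - 4/3.
f must satisfy (-2)·f(k+1) − (1)·f(k) = k**2 + 4*k/3 - 4/3.
deg f ≤ 2 (via 0,0,2).
Solving with deg f ≤ 2: f(k) = -(k**2 - 2)/3.
So s_k = (B(k−1)f/C)·t_k = (-(k**2 - 2)/((k + 2)*(3*k - 2)))·t_k = (-2)**(k + 1)*(2 - k**2).
Verify: (-2)**(k + 1)*(3*k**2 + 4*k - 4) matches t_k.
Σ_(k=1)^n t_k = s_(n+1) − s_(1) = ((-2)**(n + 2)*(-n**2 - 2*n + 1)) − (4), i.e. -4*(-2)**n*n**2 - 8*(-2)**n*n + 4*(-2)**n - 4.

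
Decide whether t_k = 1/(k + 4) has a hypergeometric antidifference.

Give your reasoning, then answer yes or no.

No — t_k has no hypergeometric antidifference.

t_(k+1)/t_k = (k + 4)/(k + 5).
Gosper form: A/B · C(k+1)/C(k) with A=k + 4, B=k + 5, C=1.
Solve (k + 4)·f(k+1) − (k + 4)·f(k) = 1.
deg f ≤ 0 (via 1,1,0).
f = c0 ⇒ A·f(k+1) − B(k−1)·f(k) − C = -1. The system {-1 = 0} is inconsistent; no antidifference.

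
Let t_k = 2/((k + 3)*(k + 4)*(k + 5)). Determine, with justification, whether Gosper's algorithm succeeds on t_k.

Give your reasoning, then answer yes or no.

Step 1: r(k) = (k + 3)/(k + 6).
Take A(k)=k + 3, B(k)=k + 6, C(k)=1.
Need (k + 3)·f(k+1) − (k + 5)·f(k) = 1.
From deg A=1, deg B=1, deg C=0: d=2.
Match coefficients ⇒ f(k) = k*(k + 7)/24.
Get s_k = R·t_k = k*(k + 7)/(12*(k + 3)*(k + 4)) with R(k) = B(k−1)f(k)/C(k) = k*(k + 5)*(k + 7)/24.
s_(k+1) − s_k = 2/(k**3 + 12*k**2 + 47*k + 60) = t_k.

Yes. s_k = k*(k + 7)/(12*(k + 3)*(k + 4)).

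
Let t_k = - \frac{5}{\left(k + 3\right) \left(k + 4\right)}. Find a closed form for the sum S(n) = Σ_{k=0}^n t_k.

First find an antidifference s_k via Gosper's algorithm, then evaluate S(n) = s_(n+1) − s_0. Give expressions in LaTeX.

S(n) = \frac{5 \left(- n - 1\right)}{3 \left(n + 4\right)}

Ratio r(k) = (k + 3)/(k + 5).
Factor: A=k + 3; B=k + 5; C=1.
Set up (k + 3)·f(k+1) − (k + 4)·f(k) − (1) = 0.
d = 1 from the (1,1,0) case.
Coefficient equations give f(k) = k/3.
So s_k = (B(k−1)f/C)·t_k = (k*(k + 4)/3)·t_k = -5*k/(3*k + 9).
Δs = -5/(k**2 + 7*k + 12), as required.
Evaluate: s_(n+1) = 5*(-n - 1)/(3*(n + 4)); subtract s_(0) = 0 ⇒ S(n) = 5*(-n - 1)/(3*(n + 4)).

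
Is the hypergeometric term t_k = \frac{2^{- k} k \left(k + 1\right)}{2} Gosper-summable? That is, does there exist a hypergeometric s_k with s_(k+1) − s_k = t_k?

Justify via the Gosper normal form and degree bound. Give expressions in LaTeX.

Yes. s_k = - 2^{- k} \left(k^{2} + 3 k + 4\right).

t_(k+1)/t_k = (k + 2)/(2*k).
A = 1/2, B = 1, C = k**2 + k.
Solve (1/2)·f(k+1) − (1)·f(k) = k**2 + k.
deg f ≤ 2 (via 0,0,2).
Solving with deg f ≤ 2: f(k) = -2*(k**2 + 3*k + 4).
Certificate R = B(k−1)f/C = -2*(k**2 + 3*k + 4)/(k*(k + 1)) gives s_k = -(k**2 + 3*k + 4)/2**k.
Check: Δs_k = k*(k + 1)/(2*2**k). ✓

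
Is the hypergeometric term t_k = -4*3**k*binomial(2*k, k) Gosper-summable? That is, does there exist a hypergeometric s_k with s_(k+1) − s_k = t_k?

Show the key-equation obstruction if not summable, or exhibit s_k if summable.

No — key equation has no polynomial f.

The ratio is 6*(2*k + 1)/(k + 1).
A = 12*k + 6, B = k + 1, C = 1.
Need (12*k + 6)·f(k+1) − (k)·f(k) = 1.
Bound: deg f ≤ -1.
Negative degree bound (-1): no f exists, t_k not Gosper-summable.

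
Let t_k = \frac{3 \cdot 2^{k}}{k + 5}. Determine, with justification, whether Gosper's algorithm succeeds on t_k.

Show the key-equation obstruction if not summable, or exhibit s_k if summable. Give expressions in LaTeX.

Step 1: r(k) = 2*(k + 5)/(k + 6).
Factor: A=2*k + 10; B=k + 6; C=1.
Set up (2*k + 10)·f(k+1) − (k + 5)·f(k) − (1) = 0.
deg f ≤ -1 (via 1,1,0).
deg f ≤ -1 is impossible — no certificate.

No — t_k has no hypergeometric antidifference.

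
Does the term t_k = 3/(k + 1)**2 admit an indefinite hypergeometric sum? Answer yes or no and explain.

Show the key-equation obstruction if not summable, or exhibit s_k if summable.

No — t_k has no hypergeometric antidifference.

The ratio is (k + 1)**2/(k + 2)**2.
Factor: A=k**2 + 2*k + 1; B=k**2 + 4*k + 4; C=1.
Set up (k**2 + 2*k + 1)·f(k+1) − (k**2 + 2*k + 1)·f(k) − (1) = 0.
d = 0 from the (2,2,0) case.
Generic f = c0 gives residual -1; -1 = 0 cannot hold, so t_k is not Gosper-summable.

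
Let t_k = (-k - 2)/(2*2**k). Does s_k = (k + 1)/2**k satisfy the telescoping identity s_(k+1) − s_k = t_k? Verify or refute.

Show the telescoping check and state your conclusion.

s_(k+1) = (k + 2)/(2*2**k)
s_(k+1) − s_k = -k/(2*2**k)
(s_(k+1) − s_k) − t_k = 2**(-k)

Invalid: residual 2**(-k) ≠ 0.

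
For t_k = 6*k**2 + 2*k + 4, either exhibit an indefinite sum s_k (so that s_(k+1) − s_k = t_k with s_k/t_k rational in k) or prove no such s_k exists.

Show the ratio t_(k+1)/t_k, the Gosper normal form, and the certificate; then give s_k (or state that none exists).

s_k = 2*k*(k**2 - k + 2)

Step 1: r(k) = (k + 3*(k + 1)**2 + 3)/(3*k**2 + k + 2).
Take A(k)=1, B(k)=1, C(k)=k**2 + k/3 + 2/3.
Key eq: (1)·f(k+1) = (1)·f(k) + (k**2 + k/3 + 2/3).
d = 3 from the (0,0,2) case.
Solve for f: f(k) = k*(k**2 - k + 2)/3 (degree 3 ≤ 3).
So s_k = (B(k−1)f/C)·t_k = (k*(k**2 - k + 2)/(3*k**2 + k + 2))·t_k = 2*k*(k**2 - k + 2).
Check: Δs_k = 6*k**2 + 2*k + 4. ✓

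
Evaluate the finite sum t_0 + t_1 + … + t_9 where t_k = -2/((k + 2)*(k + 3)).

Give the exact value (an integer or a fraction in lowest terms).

t_(k+1)/t_k = (k + 2)/(k + 4).
Take A(k)=k + 2, B(k)=k + 4, C(k)=1.
Need (k + 2)·f(k+1) − (k + 3)·f(k) = 1.
Bound: deg f ≤ 1.
Solving with deg f ≤ 1: f(k) = k/2.
R(k) = B(k−1)·f(k)/C(k) = k*(k + 3)/2; s_k = R·t_k = -k/(k + 2).
Δs = -2/(k**2 + 5*k + 6), as required.
Σ_(k=0)^(9) t_k = s_(10) − s_(0) = -5/6 − (0) = -5/6.

Σ = -5/6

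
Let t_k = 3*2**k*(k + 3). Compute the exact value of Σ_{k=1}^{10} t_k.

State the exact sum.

Σ = 73716

r(k) = 2*(k + 4)/(k + 3) after simplifying.
Gosper form: A/B · C(k+1)/C(k) with A=2, B=1, C=k + 3.
Key eq: (2)·f(k+1) = (1)·f(k) + (k + 3).
d = 1 from the (0,0,1) case.
Solve for f: f(k) = k + 1 (degree 1 ≤ 1).
Then R = B(k−1)f/C = (k + 1)/(k + 3), so s_k = R(k)·t_k = 3*2**k*(k + 1).
Check: Δs_k = 3*2**k*(k + 3). ✓
Σ_(k=1)^(10) t_k = s_(11) − s_(1) = 73728 − (12) = 73716.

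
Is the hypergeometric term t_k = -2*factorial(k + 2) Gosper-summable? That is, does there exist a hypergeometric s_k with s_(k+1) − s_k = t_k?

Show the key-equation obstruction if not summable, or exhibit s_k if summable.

No; the degree bound rules out any f.

Step 1: r(k) = k + 3.
Factor: A=k + 3; B=1; C=1.
Set up (k + 3)·f(k+1) − (1)·f(k) − (1) = 0.
d = -1 from the (1,0,0) case.
d = -1 < 0 ⇒ no nonzero polynomial f; not summable.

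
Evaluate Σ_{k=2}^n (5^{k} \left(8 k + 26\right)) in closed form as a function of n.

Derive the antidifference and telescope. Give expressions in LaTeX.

t_(k+1)/t_k = 5*(4*k + 17)/(4*k + 13).
So A=5 and B=1, with C=k + 13/4.
Set up (5)·f(k+1) − (1)·f(k) − (k + 13/4) = 0.
d = 1 from the (0,0,1) case.
Solve for f: f(k) = (k + 2)/4 (degree 1 ≤ 1).
So s_k = (B(k−1)f/C)·t_k = ((k + 2)/(4*k + 13))·t_k = 2*5**k*(k + 2).
s_(k+1) − s_k = 5**k*(8*k + 26) = t_k.
Evaluate: s_(n+1) = 10*5**n*(n + 3); subtract s_(2) = 200 ⇒ S(n) = 10*5**n*n + 30*5**n - 200.

S(n) = 10 \cdot 5^{n} n + 30 \cdot 5^{n} - 200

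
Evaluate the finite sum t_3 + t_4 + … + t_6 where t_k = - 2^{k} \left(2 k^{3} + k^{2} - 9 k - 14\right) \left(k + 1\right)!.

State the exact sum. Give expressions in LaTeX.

t_(k+1)/t_k = 2*(2*k**4 + 11*k**3 + 13*k**2 - 22*k - 40)/(2*k**3 + k**2 - 9*k - 14).
Take A(k)=2*k + 4, B(k)=1, C(k)=k**3 + k**2/2 - 9*k/2 - 7.
Solve (2*k + 4)·f(k+1) − (1)·f(k) = k**3 + k**2/2 - 9*k/2 - 7.
deg f ≤ 2 (via 1,0,3).
Coefficient equations give f(k) = (k**2 - 3*k - 2)/2.
So s_k = (B(k−1)f/C)·t_k = ((k**2 - 3*k - 2)/(2*k**3 + k**2 - 9*k - 14))·t_k = 2**k*(-k**2 + 3*k + 2)*factorial(k + 1).
s_(k+1) − s_k = -2**k*(2*k**3 + k**2 - 9*k - 14)*factorial(k + 1) = t_k.
Σ_(k=3)^(6) t_k = s_(7) − s_(3) = -134184960 − (384) = -134185344.

Σ = -134185344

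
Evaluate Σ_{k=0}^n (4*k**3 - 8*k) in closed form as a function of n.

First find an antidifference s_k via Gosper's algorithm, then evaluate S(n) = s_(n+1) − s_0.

The ratio is (-2*k + (k + 1)**3 - 2)/(k*(k**2 - 2)).
So A=1 and B=1, with C=k**3 - 2*k.
Need (1)·f(k+1) − (1)·f(k) = k**3 - 2*k.
Bound: deg f ≤ 4.
A polynomial solution: f(k) = k*(k - 1)*(k**2 - k - 4)/4.
Get s_k = R·t_k = k*(k**3 - 2*k**2 - 3*k + 4) with R(k) = B(k−1)f(k)/C(k) = (k - 1)*(k**2 - k - 4)/(4*(k**2 - 2)).
s_(k+1) − s_k = 4*k*(k**2 - 2) = t_k.
s_(n+1) = n*(n**3 + 2*n**2 - 3*n - 4) and s_(0) = 0, so S(n) = n*(n**3 + 2*n**2 - 3*n - 4).

S(n) = n*(n**3 + 2*n**2 - 3*n - 4)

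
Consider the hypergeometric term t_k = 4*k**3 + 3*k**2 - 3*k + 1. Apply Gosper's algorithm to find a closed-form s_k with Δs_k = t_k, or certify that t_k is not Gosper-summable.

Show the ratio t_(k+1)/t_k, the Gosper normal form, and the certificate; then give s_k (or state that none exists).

t_(k+1)/t_k = (4*k**3 + 15*k**2 + 15*k + 5)/(4*k**3 + 3*k**2 - 3*k + 1).
Take A(k)=1, B(k)=1, C(k)=k**3 + 3*k**2/4 - 3*k/4 + 1/4.
Solve (1)·f(k+1) − (1)·f(k) = k**3 + 3*k**2/4 - 3*k/4 + 1/4.
deg f ≤ 4 (via 0,0,3).
Match coefficients ⇒ f(k) = k*(k**3 - k**2 - 2*k + 3)/4.
Then R = B(k−1)f/C = k*(k**3 - k**2 - 2*k + 3)/(4*k**3 + 3*k**2 - 3*k + 1), so s_k = R(k)·t_k = k*(k**3 - k**2 - 2*k + 3).
s_(k+1) − s_k = 4*k**3 + 3*k**2 - 3*k + 1 = t_k.

s_k = k*(k**3 - k**2 - 2*k + 3)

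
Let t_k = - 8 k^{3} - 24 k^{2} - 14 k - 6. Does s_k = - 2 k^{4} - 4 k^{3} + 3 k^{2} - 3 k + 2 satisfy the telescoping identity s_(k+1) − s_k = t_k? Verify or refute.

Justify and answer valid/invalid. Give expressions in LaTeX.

s_(k+1) = -2*k**4 - 12*k**3 - 21*k**2 - 17*k - 4
s_(k+1) − s_k = -8*k**3 - 24*k**2 - 14*k - 6
(s_(k+1) − s_k) − t_k = 0

valid; difference matches t_k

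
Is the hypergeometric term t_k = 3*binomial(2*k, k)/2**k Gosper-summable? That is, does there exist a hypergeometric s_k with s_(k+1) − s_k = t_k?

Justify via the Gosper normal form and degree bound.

No — negative degree bound, so no certificate f.

r(k) = (2*k + 1)/(k + 1) after simplifying.
Gosper form: A/B · C(k+1)/C(k) with A=2*k + 1, B=k + 1, C=1.
f must satisfy (2*k + 1)·f(k+1) − (k)·f(k) = 1.
d = -1 from the (1,1,0) case.
d = -1 < 0 ⇒ no nonzero polynomial f; not summable.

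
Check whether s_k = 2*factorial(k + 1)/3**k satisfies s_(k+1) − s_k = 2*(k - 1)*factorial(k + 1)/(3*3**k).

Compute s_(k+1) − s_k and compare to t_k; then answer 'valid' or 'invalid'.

s_(k+1) = 2*factorial(k + 2)/(3*3**k)
s_(k+1) − s_k = 2*(k - 1)*factorial(k + 1)/(3*3**k)
(s_(k+1) − s_k) − t_k = 0

valid (s_(k+1) − s_k reduces to t_k)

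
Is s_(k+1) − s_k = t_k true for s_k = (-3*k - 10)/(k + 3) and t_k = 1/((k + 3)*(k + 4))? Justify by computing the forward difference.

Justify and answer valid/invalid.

s_(k+1) = (-3*k - 13)/(k + 4)
s_(k+1) − s_k = 1/(k**2 + 7*k + 12)
(s_(k+1) − s_k) − t_k = 0

Valid: the claim telescopes to t_k.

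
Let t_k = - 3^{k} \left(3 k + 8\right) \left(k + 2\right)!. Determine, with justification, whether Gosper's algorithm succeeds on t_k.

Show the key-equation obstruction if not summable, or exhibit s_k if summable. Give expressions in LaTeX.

Yes. s_k = - 3^{k} \left(k + 2\right)!.

The ratio is 3*(k + 3)*(3*k + 11)/(3*k + 8).
Factor: A=3*k + 9; B=1; C=k + 8/3.
f must satisfy (3*k + 9)·f(k+1) − (1)·f(k) = k + 8/3.
Degrees (1,0,1) ⇒ d ≤ 0.
A polynomial solution: f(k) = 1/3.
Get s_k = R·t_k = -3**k*factorial(k + 2) with R(k) = B(k−1)f(k)/C(k) = 1/(3*k + 8).
s_(k+1) − s_k = -3**k*(3*k + 8)*factorial(k + 2) = t_k.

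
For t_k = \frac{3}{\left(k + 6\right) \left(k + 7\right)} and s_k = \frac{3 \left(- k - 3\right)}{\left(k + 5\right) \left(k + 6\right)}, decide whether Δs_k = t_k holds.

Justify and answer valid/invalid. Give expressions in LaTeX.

s_(k+1) = 3*(-k - 4)/((k + 6)*(k + 7))
s_(k+1) − s_k = 3*(k + 1)/(k**3 + 18*k**2 + 107*k + 210)
(s_(k+1) − s_k) − t_k = -12/(k**3 + 18*k**2 + 107*k + 210)

Invalid: residual - \frac{12}{k^{3} + 18 k^{2} + 107 k + 210} ≠ 0.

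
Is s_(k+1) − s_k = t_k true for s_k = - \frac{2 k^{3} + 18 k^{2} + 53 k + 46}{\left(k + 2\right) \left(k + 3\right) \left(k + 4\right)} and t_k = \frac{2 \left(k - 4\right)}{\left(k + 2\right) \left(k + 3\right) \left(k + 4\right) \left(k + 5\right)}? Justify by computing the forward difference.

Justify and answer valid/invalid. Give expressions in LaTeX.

Valid — Δs_k = t_k.

s_(k+1) = (-53*k - 2*(k + 1)**3 - 18*(k + 1)**2 - 99)/((k + 3)*(k + 4)*(k + 5))
s_(k+1) − s_k = 2*(k - 4)/(k**4 + 14*k**3 + 71*k**2 + 154*k + 120)
(s_(k+1) − s_k) − t_k = 0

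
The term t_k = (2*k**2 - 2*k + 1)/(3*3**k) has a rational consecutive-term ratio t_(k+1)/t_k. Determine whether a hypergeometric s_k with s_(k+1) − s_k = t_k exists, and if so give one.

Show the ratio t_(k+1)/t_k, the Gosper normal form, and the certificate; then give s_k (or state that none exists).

r(k) = (2*k**2 + 2*k + 1)/(3*(2*k**2 - 2*k + 1)) after simplifying.
Gosper form: A/B · C(k+1)/C(k) with A=1/3, B=1, C=k**2 - k + 1/2.
Set up (1/3)·f(k+1) − (1)·f(k) − (k**2 - k + 1/2) = 0.
deg f ≤ 2 (via 0,0,2).
Match coefficients ⇒ f(k) = -3*(k**2 + 1)/2.
Certificate R = B(k−1)f/C = -3*(k**2 + 1)/(2*k**2 - 2*k + 1) gives s_k = (-k**2 - 1)/3**k.
Δs = (2*k**2 - 2*k + 1)/(3*3**k), as required.

s_k = (-k**2 - 1)/3**k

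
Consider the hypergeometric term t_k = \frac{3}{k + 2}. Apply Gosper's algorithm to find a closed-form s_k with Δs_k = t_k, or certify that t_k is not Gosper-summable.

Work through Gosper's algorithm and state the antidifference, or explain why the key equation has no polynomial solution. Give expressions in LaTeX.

not Gosper-summable; s_k does not exist

r(k) = (k + 2)/(k + 3) after simplifying.
Take A(k)=k + 2, B(k)=k + 3, C(k)=1.
Need (k + 2)·f(k+1) − (k + 2)·f(k) = 1.
From deg A=1, deg B=1, deg C=0: d=0.
Put f(k) = c0: A·f(k+1) − B(k−1)·f(k) − C = -1; need -1 = 0 — inconsistent ⇒ no f, not summable.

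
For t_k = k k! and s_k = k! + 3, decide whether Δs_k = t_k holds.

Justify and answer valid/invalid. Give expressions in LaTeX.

s_(k+1) = k*factorial(k) + factorial(k) + 3
s_(k+1) − s_k = k*factorial(k)
(s_(k+1) − s_k) − t_k = 0

valid; difference matches t_k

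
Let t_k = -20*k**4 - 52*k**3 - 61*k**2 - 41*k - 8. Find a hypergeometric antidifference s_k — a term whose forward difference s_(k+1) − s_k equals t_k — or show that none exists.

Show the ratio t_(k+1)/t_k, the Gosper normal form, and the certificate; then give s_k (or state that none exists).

s_k = k*(-4*k**4 - 3*k**3 - k**2 - 3*k + 3)

Compute t_(k+1)/t_k: get (20*k**4 + 132*k**3 + 337*k**2 + 399*k + 182)/(20*k**4 + 52*k**3 + 61*k**2 + 41*k + 8).
Take A(k)=1, B(k)=1, C(k)=k**4 + 13*k**3/5 + 61*k**2/20 + 41*k/20 + 2/5.
Solve (1)·f(k+1) − (1)·f(k) = k**4 + 13*k**3/5 + 61*k**2/20 + 41*k/20 + 2/5.
Degrees (0,0,4) ⇒ d ≤ 5.
Coefficient equations give f(k) = k*(k**2 + 1)*(4*k**2 + 3*k - 3)/20.
Then R = B(k−1)f/C = k*(k**2 + 1)*(4*k**2 + 3*k - 3)/(20*k**4 + 52*k**3 + 61*k**2 + 41*k + 8), so s_k = R(k)·t_k = k*(-4*k**4 - 3*k**3 - k**2 - 3*k + 3).
Check: Δs_k = -20*k**4 - 52*k**3 - 61*k**2 - 41*k - 8. ✓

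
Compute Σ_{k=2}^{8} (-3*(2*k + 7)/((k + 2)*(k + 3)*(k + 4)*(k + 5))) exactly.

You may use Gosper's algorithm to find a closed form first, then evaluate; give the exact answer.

r(k) = (k + 2)*(2*k + 9)/((k + 6)*(2*k + 7)) after simplifying.
Gosper form: A/B · C(k+1)/C(k) with A=k + 2, B=k + 6, C=k + 7/2.
Key eq: (k + 2)·f(k+1) = (k + 5)·f(k) + (k + 7/2).
From deg A=1, deg B=1, deg C=1: d=3.
A polynomial solution: f(k) = k*(k + 3)*(k + 6)/16.
R(k) = B(k−1)·f(k)/C(k) = k*(k + 3)*(k + 5)*(k + 6)/(8*(2*k + 7)); s_k = R·t_k = 3*k*(-k - 6)/(8*(k**2 + 6*k + 8)).
Verify: 3*(-2*k - 7)/(k**4 + 14*k**3 + 71*k**2 + 154*k + 120) matches t_k.
Telescoping: Σ = s_(9) − s_(2) = -405/1144 − (-1/4) = -119/1144.

Σ = -119/1144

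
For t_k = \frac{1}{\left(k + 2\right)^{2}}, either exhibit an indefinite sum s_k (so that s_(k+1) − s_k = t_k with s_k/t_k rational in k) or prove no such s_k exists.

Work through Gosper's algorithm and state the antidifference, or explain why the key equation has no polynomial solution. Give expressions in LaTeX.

Step 1: r(k) = (k + 2)**2/(k + 3)**2.
Gosper form: A/B · C(k+1)/C(k) with A=k**2 + 4*k + 4, B=k**2 + 6*k + 9, C=1.
Solve (k**2 + 4*k + 4)·f(k+1) − (k**2 + 4*k + 4)·f(k) = 1.
Bound: deg f ≤ 0.
Generic f = c0 gives residual -1; -1 = 0 cannot hold, so t_k is not Gosper-summable.

none (Gosper's algorithm certifies no s_k)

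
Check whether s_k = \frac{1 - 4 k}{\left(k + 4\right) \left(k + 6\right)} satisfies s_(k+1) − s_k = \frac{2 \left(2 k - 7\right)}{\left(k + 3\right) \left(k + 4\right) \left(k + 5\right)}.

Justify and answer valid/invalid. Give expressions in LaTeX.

Invalid: residual \frac{3 \left(- 8 k^{2} - 29 k + 89\right)}{k^{5} + 25 k^{4} + 245 k^{3} + 1175 k^{2} + 2754 k + 2520} ≠ 0.

s_(k+1) = (-4*k - 3)/((k + 5)*(k + 7))
s_(k+1) − s_k = (4*k**2 + 2*k - 107)/(k**4 + 22*k**3 + 179*k**2 + 638*k + 840)
(s_(k+1) − s_k) − t_k = 3*(-8*k**2 - 29*k + 89)/(k**5 + 25*k**4 + 245*k**3 + 1175*k**2 + 2754*k + 2520)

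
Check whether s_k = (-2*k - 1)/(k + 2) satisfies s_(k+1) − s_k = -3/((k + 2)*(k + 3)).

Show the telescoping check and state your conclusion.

valid; difference matches t_k

s_(k+1) = (-2*k - 3)/(k + 3)
s_(k+1) − s_k = -3/(k**2 + 5*k + 6)
(s_(k+1) − s_k) − t_k = 0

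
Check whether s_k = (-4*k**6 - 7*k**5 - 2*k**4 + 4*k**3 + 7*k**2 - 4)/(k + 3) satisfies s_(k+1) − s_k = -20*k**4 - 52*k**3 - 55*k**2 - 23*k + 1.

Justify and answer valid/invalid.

s_(k+1) = (-4*k**6 - 31*k**5 - 97*k**4 - 154*k**3 - 123*k**2 - 41*k - 6)/(k + 4)
s_(k+1) − s_k = (-20*k**6 - 160*k**5 - 441*k**4 - 608*k**3 - 438*k**2 - 125*k - 2)/(k**2 + 7*k + 12)
(s_(k+1) − s_k) − t_k = 2*(16*k**5 + 109*k**4 + 212*k**3 + 191*k**2 + 72*k - 7)/(k**2 + 7*k + 12)

Invalid: residual 2*(16*k**5 + 109*k**4 + 212*k**3 + 191*k**2 + 72*k - 7)/(k**2 + 7*k + 12) ≠ 0.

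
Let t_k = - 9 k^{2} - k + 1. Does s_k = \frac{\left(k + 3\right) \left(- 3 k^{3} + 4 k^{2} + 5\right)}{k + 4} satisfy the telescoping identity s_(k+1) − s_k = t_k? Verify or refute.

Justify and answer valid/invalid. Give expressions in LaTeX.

s_(k+1) = (k + 4)*(-3*(k + 1)**3 + 4*(k + 1)**2 + 5)/(k + 5)
s_(k+1) − s_k = (-9*k**4 - 76*k**3 - 147*k**2 - 8*k + 21)/(k**2 + 9*k + 20)
(s_(k+1) − s_k) − t_k = (6*k**3 + 41*k**2 + 3*k + 1)/(k**2 + 9*k + 20)

Invalid: residual \frac{6 k^{3} + 41 k^{2} + 3 k + 1}{k^{2} + 9 k + 20} ≠ 0.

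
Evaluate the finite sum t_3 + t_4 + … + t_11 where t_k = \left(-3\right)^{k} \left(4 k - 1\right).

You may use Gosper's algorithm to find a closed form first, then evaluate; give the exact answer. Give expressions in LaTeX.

The ratio is 3*(-4*k - 3)/(4*k - 1).
Gosper form: A/B · C(k+1)/C(k) with A=-3, B=1, C=k - 1/4.
Set up (-3)·f(k+1) − (1)·f(k) − (k - 1/4) = 0.
Degrees (0,0,1) ⇒ d ≤ 1.
Solve for f: f(k) = -(k - 1)/4 (degree 1 ≤ 1).
So s_k = (B(k−1)f/C)·t_k = (-(k - 1)/(4*k - 1))·t_k = (-3)**k*(1 - k).
Check: Δs_k = (-3)**k*(4*k - 1). ✓
Telescoping: Σ = s_(12) − s_(3) = -5845851 − (54) = -5845905.

Σ = -5845905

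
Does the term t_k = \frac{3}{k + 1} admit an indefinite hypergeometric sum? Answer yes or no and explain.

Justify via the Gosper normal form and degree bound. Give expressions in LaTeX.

Compute t_(k+1)/t_k: get (k + 1)/(k + 2).
A = k + 1, B = k + 2, C = 1.
Set up (k + 1)·f(k+1) − (k + 1)·f(k) − (1) = 0.
From deg A=1, deg B=1, deg C=0: d=0.
f = c0 ⇒ A·f(k+1) − B(k−1)·f(k) − C = -1. The system {-1 = 0} is inconsistent; no antidifference.

No — key equation has no polynomial f.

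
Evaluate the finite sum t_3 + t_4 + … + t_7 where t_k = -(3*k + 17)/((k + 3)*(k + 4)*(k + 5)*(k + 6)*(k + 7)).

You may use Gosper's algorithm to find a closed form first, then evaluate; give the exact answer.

Σ = -5/2376

r(k) = (k + 3)*(3*k + 20)/((k + 8)*(3*k + 17)) after simplifying.
Factor: A=k + 3; B=k + 8; C=k + 17/3.
Set up (k + 3)·f(k+1) − (k + 7)·f(k) − (k + 17/3) = 0.
deg f ≤ 4 (via 1,1,1).
Coefficient equations give f(k) = k*(k + 5)*(k**2 + 13*k + 54)/216.
Certificate R = B(k−1)f/C = k*(k + 5)*(k + 7)*(k**2 + 13*k + 54)/(72*(3*k + 17)) gives s_k = k*(-k**2 - 13*k - 54)/(72*(k**3 + 13*k**2 + 54*k + 72)).
s_(k+1) − s_k = (-3*k - 17)/(k**5 + 25*k**4 + 245*k**3 + 1175*k**2 + 2754*k + 2520) = t_k.
Σ_(k=3)^(7) t_k = s_(8) − s_(3) = -37/2772 − (-17/1512) = -5/2376.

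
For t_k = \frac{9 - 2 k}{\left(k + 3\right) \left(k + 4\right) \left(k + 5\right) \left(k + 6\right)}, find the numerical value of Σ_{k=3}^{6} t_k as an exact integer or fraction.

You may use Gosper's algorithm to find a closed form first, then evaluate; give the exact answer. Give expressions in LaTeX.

Σ = 1/1232

Compute t_(k+1)/t_k: get (k + 3)*(2*k - 7)/((k + 7)*(2*k - 9)).
So A=k + 3 and B=k + 7, with C=k - 9/2.
f must satisfy (k + 3)·f(k+1) − (k + 6)·f(k) = k - 9/2.
From deg A=1, deg B=1, deg C=1: d=3.
Coefficient equations give f(k) = -k*(k**2 + 12*k + 77)/60.
R(k) = B(k−1)·f(k)/C(k) = -k*(k + 6)*(k**2 + 12*k + 77)/(30*(2*k - 9)); s_k = R·t_k = k*(k**2 + 12*k + 77)/(30*(k + 3)*(k + 4)*(k + 5)).
s_(k+1) − s_k = (9 - 2*k)/(k**4 + 18*k**3 + 119*k**2 + 342*k + 360) = t_k.
Telescoping: Σ = s_(7) − s_(3) = 49/1320 − (61/1680) = 1/1232.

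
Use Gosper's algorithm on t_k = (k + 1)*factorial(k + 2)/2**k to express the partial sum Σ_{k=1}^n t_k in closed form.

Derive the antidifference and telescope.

r(k) = (k + 2)*(k + 3)/(2*(k + 1)) after simplifying.
Gosper form: A/B · C(k+1)/C(k) with A=k/2 + 3/2, B=1, C=k + 1.
Need (k/2 + 3/2)·f(k+1) − (1)·f(k) = k + 1.
Degrees (1,0,1) ⇒ d ≤ 0.
Solving with deg f ≤ 0: f(k) = 2.
Certificate R = B(k−1)f/C = 2/(k + 1) gives s_k = 2**(1 - k)*factorial(k + 2).
Verify: (k + 1)*factorial(k + 2)/2**k matches t_k.
Evaluate: s_(n+1) = factorial(n + 3)/2**n; subtract s_(1) = 6 ⇒ S(n) = -6 + factorial(n + 3)/2**n.

S(n) = -6 + factorial(n + 3)/2**n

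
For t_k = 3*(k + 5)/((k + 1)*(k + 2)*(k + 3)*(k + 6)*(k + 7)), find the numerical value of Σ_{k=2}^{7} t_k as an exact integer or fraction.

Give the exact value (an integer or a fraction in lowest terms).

Σ = 97/10080

t_(k+1)/t_k = (k + 1)*(k + 6)**2/((k + 4)*(k + 5)*(k + 8)).
Factor: A=k + 1; B=k + 8; C=k**3 + 14*k**2 + 65*k + 100.
f must satisfy (k + 1)·f(k+1) − (k + 7)·f(k) = k**3 + 14*k**2 + 65*k + 100.
Bound: deg f ≤ 6.
Match coefficients ⇒ f(k) = k*(k + 3)*(k + 4)**2*(k + 5)**2/36.
R(k) = B(k−1)·f(k)/C(k) = k*(k + 3)*(k + 4)*(k + 7)/36; s_k = R·t_k = k*(k**2 + 9*k + 20)/(12*(k**3 + 9*k**2 + 20*k + 12)).
Check: Δs_k = 3*(k + 5)/(k**5 + 19*k**4 + 131*k**3 + 401*k**2 + 540*k + 252). ✓
Σ_(k=2)^(7) t_k = s_(8) − s_(2) = 26/315 − (7/96) = 97/10080.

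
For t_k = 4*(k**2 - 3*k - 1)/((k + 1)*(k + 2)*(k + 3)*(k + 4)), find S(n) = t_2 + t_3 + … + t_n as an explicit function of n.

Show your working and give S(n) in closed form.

S(n) = 4*(n**3 - 6*n**2 - 4*n + 9)/(15*(n**3 + 9*n**2 + 26*n + 24))

r(k) = (k**3 - 4*k - 3)/(k**3 + 2*k**2 - 16*k - 5) after simplifying.
A = k + 1, B = k + 5, C = k**2 - 3*k - 1.
Key eq: (k + 1)·f(k+1) = (k + 4)·f(k) + (k**2 - 3*k - 1).
d = 3 from the (1,1,2) case.
Solve for f: f(k) = -k**2 (degree 2 ≤ 3).
Then R = B(k−1)f/C = -k**2*(k + 4)/(k**2 - 3*k - 1), so s_k = R(k)·t_k = -4*k**2/((k + 1)*(k + 2)*(k + 3)).
Check: Δs_k = 4*(k**2*(k + 4) - (k + 1)**3)/((k + 1)*(k + 2)*(k + 3)*(k + 4)). ✓
Telescope: S(n) = s_(n+1) − s_(2) = 4*(-n**2 - 2*n - 1)/(n**3 + 9*n**2 + 26*n + 24) − (-4/15) = 4*(n**3 - 6*n**2 - 4*n + 9)/(15*(n**3 + 9*n**2 + 26*n + 24)).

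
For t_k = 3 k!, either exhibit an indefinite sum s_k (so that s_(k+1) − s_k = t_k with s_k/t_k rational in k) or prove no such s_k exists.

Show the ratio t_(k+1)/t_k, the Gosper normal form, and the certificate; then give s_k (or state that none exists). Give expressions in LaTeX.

none (Gosper's algorithm certifies no s_k)

Compute t_(k+1)/t_k: get k + 1.
So A=k + 1 and B=1, with C=1.
Key eq: (k + 1)·f(k+1) = (1)·f(k) + (1).
Degrees (1,0,0) ⇒ d ≤ -1.
Bound -1 < 0, so the key equation has no polynomial solution.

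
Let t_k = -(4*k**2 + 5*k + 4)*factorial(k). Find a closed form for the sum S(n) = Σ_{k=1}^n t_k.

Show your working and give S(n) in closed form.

Ratio r(k) = (k + 1)*(5*k + 4*(k + 1)**2 + 9)/(4*k**2 + 5*k + 4).
Take A(k)=k + 1, B(k)=1, C(k)=k**2 + 5*k/4 + 1.
Key eq: (k + 1)·f(k+1) = (1)·f(k) + (k**2 + 5*k/4 + 1).
d = 1 from the (1,0,2) case.
Match coefficients ⇒ f(k) = (4*k + 1)/4.
Certificate R = B(k−1)f/C = (4*k + 1)/(4*k**2 + 5*k + 4) gives s_k = -(4*k + 1)*factorial(k).
Check: Δs_k = -(4*k**2 + 5*k + 4)*factorial(k). ✓
Evaluate: s_(n+1) = -(4*n + 5)*factorial(n + 1); subtract s_(1) = -5 ⇒ S(n) = -4*n**2*factorial(n) - 9*n*factorial(n) - 5*factorial(n) + 5.

S(n) = -4*n**2*factorial(n) - 9*n*factorial(n) - 5*factorial(n) + 5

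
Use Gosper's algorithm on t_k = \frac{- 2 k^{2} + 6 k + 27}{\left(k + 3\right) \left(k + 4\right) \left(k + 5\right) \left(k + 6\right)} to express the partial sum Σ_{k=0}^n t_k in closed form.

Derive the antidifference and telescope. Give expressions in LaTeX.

S(n) = \frac{n^{3} + 55 n^{2} + 234 n + 180}{20 \left(n^{3} + 15 n^{2} + 74 n + 120\right)}

Ratio r(k) = (k + 3)*(6*k - 2*(k + 1)**2 + 33)/((k + 7)*(-2*k**2 + 6*k + 27)).
Factor: A=k + 3; B=k + 7; C=k**2 - 3*k - 27/2.
Solve (k + 3)·f(k+1) − (k + 6)·f(k) = k**2 - 3*k - 27/2.
d = 3 from the (1,1,2) case.
Match coefficients ⇒ f(k) = -k*(k**2 + 52*k + 127)/40.
Get s_k = R·t_k = k*(k**2 + 52*k + 127)/(20*(k + 3)*(k + 4)*(k + 5)) with R(k) = B(k−1)f(k)/C(k) = -k*(k + 6)*(k**2 + 52*k + 127)/(20*(2*k**2 - 6*k - 27)).
s_(k+1) − s_k = (-2*k**2 + 6*k + 27)/(k**4 + 18*k**3 + 119*k**2 + 342*k + 360) = t_k.
Evaluate: s_(n+1) = (n**3 + 55*n**2 + 234*n + 180)/(20*(n**3 + 15*n**2 + 74*n + 120)); subtract s_(0) = 0 ⇒ S(n) = (n**3 + 55*n**2 + 234*n + 180)/(20*(n**3 + 15*n**2 + 74*n + 120)).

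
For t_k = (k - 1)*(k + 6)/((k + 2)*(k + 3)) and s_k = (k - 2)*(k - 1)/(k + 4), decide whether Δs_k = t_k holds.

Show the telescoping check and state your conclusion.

s_(k+1) = k*(k - 1)/(k + 5)
s_(k+1) − s_k = (k**2 + 9*k - 10)/(k**2 + 9*k + 20)
(s_(k+1) − s_k) − t_k = 6*(-3*k**2 - 7*k + 10)/(k**4 + 14*k**3 + 71*k**2 + 154*k + 120)

Invalid: residual 6*(-3*k**2 - 7*k + 10)/(k**4 + 14*k**3 + 71*k**2 + 154*k + 120) ≠ 0.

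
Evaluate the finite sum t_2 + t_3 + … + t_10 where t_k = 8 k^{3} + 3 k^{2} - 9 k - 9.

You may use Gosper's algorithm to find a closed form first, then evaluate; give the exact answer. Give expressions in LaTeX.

Step 1: r(k) = (8*k**3 + 27*k**2 + 21*k - 7)/(8*k**3 + 3*k**2 - 9*k - 9).
Normal form (A,B,C) = (1, 1, k**3 + 3*k**2/8 - 9*k/8 - 9/8).
f must satisfy (1)·f(k+1) − (1)·f(k) = k**3 + 3*k**2/8 - 9*k/8 - 9/8.
Bound: deg f ≤ 4.
Solve for f: f(k) = k*(2*k**3 - 3*k**2 - 4*k - 4)/8 (degree 4 ≤ 4).
Certificate R = B(k−1)f/C = k*(2*k**3 - 3*k**2 - 4*k - 4)/(8*k**3 + 3*k**2 - 9*k - 9) gives s_k = k*(2*k**3 - 3*k**2 - 4*k - 4).
Check: Δs_k = 8*k**3 + 3*k**2 - 9*k - 9. ✓
Telescoping: Σ = s_(11) − s_(2) = 24761 − (-16) = 24777.

Σ = 24777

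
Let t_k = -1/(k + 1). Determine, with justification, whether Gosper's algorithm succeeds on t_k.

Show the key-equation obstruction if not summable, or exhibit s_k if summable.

No — key equation has no polynomial f.

t_(k+1)/t_k = (k + 1)/(k + 2).
Factor: A=k + 1; B=k + 2; C=1.
f must satisfy (k + 1)·f(k+1) − (k + 1)·f(k) = 1.
From deg A=1, deg B=1, deg C=0: d=0.
f = c0 ⇒ A·f(k+1) − B(k−1)·f(k) − C = -1. The system {-1 = 0} is inconsistent; no antidifference.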